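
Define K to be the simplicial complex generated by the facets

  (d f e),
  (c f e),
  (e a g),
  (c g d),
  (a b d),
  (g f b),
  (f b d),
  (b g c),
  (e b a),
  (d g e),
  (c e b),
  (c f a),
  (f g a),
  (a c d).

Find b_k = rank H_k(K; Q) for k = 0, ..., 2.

Order the vertices as a < b < c < d < e < f < g. Listing each simplex with vertices in this order, K has dimension 2 with simplices:

  0-simplices (7): a, b, c, d, e, f, g
  1-simplices (21): ab, ac, ad, ae, af, ag, bc, bd, be, bf, bg, cd, ce, cf, cg, de, df, dg, ef, eg, fg
  2-simplices (14): abd, abe, acd, acf, aeg, afg, bce, bcg, bdf, bfg, cdg, cef, def, deg

so the chain groups are C_0 ≅ Z^7, C_1 ≅ Z^21, C_2 ≅ Z^14.

The boundary map ∂_1: C_1 → C_0 sends each edge [p,q] (with p < q) to q − p.
This gives a 7×21 integer matrix of rank 6; reducing to Smith normal form yields diagonal entries (1,1,1,1,1,1).

∂_2: C_2 → C_1 sends each 2-simplex [p,q,r] to [q,r] − [p,r] + [p,q]. For instance
  ∂bcg = cg − bg + bc,
  ∂abd = bd − ad + ab.
This gives a 21×14 integer matrix of rank 13; reducing to Smith normal form yields diagonal entries (1,1,1,1,1,1,1,1,1,1,1,1,1).

Reading off H_k = ker ∂_k / im ∂_{k+1}:

  H_0: rank C_0 − rank ∂_1 = 7 − 6 = 1, and the invariant factors of ∂_1 are all 1, so H_0 ≅ Z.
  H_1: rank ker ∂_1 − rank ∂_2 = (21 − 6) − 13 = 2, and the invariant factors of ∂_2 are all 1, so H_1 ≅ Z^2.
  H_2: rank ker ∂_2 − rank ∂_3 = (14 − 13) − 0 = 1, and there is no ∂_3, so H_2 ≅ Z.

Hence the Betti numbers are b_0 = 1, b_1 = 2, b_2 = 1.

b_0 = 1, b_1 = 2, b_2 = 1.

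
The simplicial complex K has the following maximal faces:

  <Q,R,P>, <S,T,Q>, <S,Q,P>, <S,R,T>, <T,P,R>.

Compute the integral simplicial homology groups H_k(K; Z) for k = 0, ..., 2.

Fix the vertex order P < Q < R < S < T and write every simplex with vertices in increasing order. Then dim K = 2 and the simplices of K are:

  0-simplices (5): P, Q, R, S, T
  1-simplices (10): PQ, PR, PS, PT, QR, QS, QT, RS, RT, ST
  2-simplices (5): PQR, PQS, PRT, QST, RST

so the chain groups are C_0 ≅ Z^5, C_1 ≅ Z^10, C_2 ≅ Z^5.

The boundary map ∂_1: C_1 → C_0 sends each edge [p,q] (with p < q) to q − p. For instance
  ∂PQ = Q − P.
As a 5×10 matrix over Z this has rank 4, with invariant factors (1,1,1,1).

The boundary map ∂_2: C_2 → C_1 acts by ∂[p,q,r] = [q,r] − [p,r] + [p,q]. For instance
  ∂PRT = RT − PT + PR,
  ∂PQS = QS − PS + PQ.
As a 10×5 matrix over Z this has rank 5, with invariant factors (1,1,1,1,1).

Computing H_k = (kernel of ∂_k) / (image of ∂_{k+1}):

  H_0: rank C_0 − rank ∂_1 = 5 − 4 = 1, and the invariant factors of ∂_1 are all 1, so H_0 ≅ Z.
  H_1: rank ker ∂_1 − rank ∂_2 = (10 − 4) − 5 = 1, and the invariant factors of ∂_2 are all 1, so H_1 ≅ Z.
  H_2: rank ker ∂_2 − rank ∂_3 = (5 − 5) − 0 = 0, and there is no ∂_3, so H_2 ≅ 0.

As a check, the Euler characteristic is 5 − 10 + 5 = 0, which agrees with 1 − 1 + 0 = 0.

H_0 ≅ Z,  H_1 ≅ Z,  H_2 = 0.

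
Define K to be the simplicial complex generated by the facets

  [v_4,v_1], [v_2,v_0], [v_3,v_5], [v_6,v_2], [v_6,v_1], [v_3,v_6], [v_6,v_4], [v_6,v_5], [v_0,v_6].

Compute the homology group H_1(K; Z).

K has 7 vertices, 9 edges.
rank ∂_1 = 6, rank ∂_2 = 0 ⇒ b_1 = 9 − 6 − 0 = 3. So H_1 = Z^3.

H_1 = Z^3.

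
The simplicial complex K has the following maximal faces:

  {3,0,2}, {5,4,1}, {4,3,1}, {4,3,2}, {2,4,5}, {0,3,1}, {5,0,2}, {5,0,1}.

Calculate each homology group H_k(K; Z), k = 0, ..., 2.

Fix the vertex order 0 < 1 < 2 < 3 < 4 < 5 and write every simplex with vertices in increasing order. Then dim K = 2 and the simplices of K are:

  0-simplices (6): [0], [1], [2], [3], [4], [5]
  1-simplices (12): [0,1], [0,2], [0,3], [0,5], [1,3], [1,4], [1,5], [2,3], [2,4], [2,5], [3,4], [4,5]
  2-simplices (8): [0,1,3], [0,1,5], [0,2,3], [0,2,5], [1,3,4], [1,4,5], [2,3,4], [2,4,5]

giving chain groups C_0 ≅ Z^6, C_1 ≅ Z^12, C_2 ≅ Z^8.

The boundary map ∂_1: C_1 → C_0 is given by ∂[p,q] = [q] − [p]. For instance
  ∂[0,1] = [1] − [0].
As a 6×12 matrix over Z this has rank 5, with invariant factors (1,1,1,1,1).

Boundary ∂_2: C_2 → C_1 sends each 2-simplex [p,q,r] to [q,r] − [p,r] + [p,q]. For instance
  ∂[0,2,3] = [2,3] − [0,3] + [0,2],
  ∂[0,1,5] = [1,5] − [0,5] + [0,1].
The resulting 12×8 matrix has rank 7, and its Smith normal form has invariant factors (1,1,1,1,1,1,1).

From H_k ≅ ker(∂_k) / im(∂_{k+1}) we obtain:

  H_0: rank C_0 − rank ∂_1 = 6 − 5 = 1, and the invariant factors of ∂_1 are all 1, so H_0 = Z.
  H_1: rank ker ∂_1 − rank ∂_2 = (12 − 5) − 7 = 0, and the invariant factors of ∂_2 are all 1, so H_1 = 0.
  H_2: rank ker ∂_2 − rank ∂_3 = (8 − 7) − 0 = 1, and there is no ∂_3, so H_2 = Z.

(K is a triangulation of the 2-sphere S^2.)

H_0 ≅ Z,  H_1 = 0,  H_2 ≅ Z.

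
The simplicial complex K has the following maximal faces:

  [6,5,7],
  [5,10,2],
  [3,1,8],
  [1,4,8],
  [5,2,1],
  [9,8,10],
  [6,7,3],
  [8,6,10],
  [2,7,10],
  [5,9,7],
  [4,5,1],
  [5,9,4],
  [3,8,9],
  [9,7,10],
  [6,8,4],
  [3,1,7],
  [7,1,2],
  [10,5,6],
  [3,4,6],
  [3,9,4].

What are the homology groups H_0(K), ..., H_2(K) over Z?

H_0 = Z,  H_1 = Z × Z/2,  H_2 = 0.

We work with the vertex ordering 1 < 2 < 3 < 4 < 5 < 6 < 7 < 8 < 9 < 10. The simplices of K, each written with vertices in increasing order, are:

  0-simplices (10): [1], [2], [3], [4], [5], [6], [7], [8], [9], [10]
  1-simplices (30): (30 of them)
  2-simplices (20): (20 of them)

Hence C_0 ≅ Z^10, C_1 ≅ Z^30, C_2 ≅ Z^20.

Boundary ∂_1: C_1 → C_0 maps an edge to its endpoints' difference, ∂[p,q] = q − p.
As a 10×30 matrix over Z this has rank 9, with invariant factors (1,1,1,1,1,1,1,1,1).

∂_2: C_2 → C_1 acts by ∂[p,q,r] = [q,r] − [p,r] + [p,q]. For instance
  ∂[1,3,8] = [3,8] − [1,8] + [1,3],
  ∂[3,4,6] = [4,6] − [3,6] + [3,4].
This gives a 30×20 integer matrix of rank 20; reducing to Smith normal form yields diagonal entries (1,1,1,1,1,1,1,1,1,1,1,1,1,1,1,1,1,1,1,2).

Reading off H_k = ker ∂_k / im ∂_{k+1}:

  H_0: rank C_0 − rank ∂_1 = 10 − 9 = 1, and the invariant factors of ∂_1 are all 1, so H_0 = Z.
  H_1: rank ker ∂_1 − rank ∂_2 = (30 − 9) − 20 = 1, and ∂_2 has invariant factor 2 > 1, so H_1 = Z × Z/2.
  H_2: rank ker ∂_2 − rank ∂_3 = (20 − 20) − 0 = 0, and there is no ∂_3, so H_2 = 0.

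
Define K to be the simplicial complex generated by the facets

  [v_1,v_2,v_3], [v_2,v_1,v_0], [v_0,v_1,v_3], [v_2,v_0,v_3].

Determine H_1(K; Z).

We work with the vertex ordering v_0 < v_1 < v_2 < v_3. The simplices of K, each written with vertices in increasing order, are:

  0-simplices (4): [v_0], [v_1], [v_2], [v_3]
  1-simplices (6): [v_0,v_1], [v_0,v_2], [v_0,v_3], [v_1,v_2], [v_1,v_3], [v_2,v_3]
  2-simplices (4): [v_0,v_1,v_2], [v_0,v_1,v_3], [v_0,v_2,v_3], [v_1,v_2,v_3]

giving chain groups C_0 ≅ Z^4, C_1 ≅ Z^6, C_2 ≅ Z^4.

Boundary ∂_1: C_1 → C_0 maps an edge to its endpoints' difference, ∂[p,q] = q − p.
The 4×6 boundary matrix has rank 3 and Smith normal form diag(1,1,1).

∂_2: C_2 → C_1 maps a triangle to the signed sum of its edges. For instance
  ∂[v_0,v_1,v_3] = [v_1,v_3] − [v_0,v_3] + [v_0,v_1],
  ∂[v_0,v_1,v_2] = [v_1,v_2] − [v_0,v_2] + [v_0,v_1].
This gives a 6×4 integer matrix of rank 3; reducing to Smith normal form yields diagonal entries (1,1,1).

From H_k ≅ ker(∂_k) / im(∂_{k+1}) we obtain:

  H_1: rank ker ∂_1 − rank ∂_2 = (6 − 3) − 3 = 0, and the invariant factors of ∂_2 are all 1, so H_1 = 0.

(K is a triangulation of the 2-sphere S^2.)

H_1 ≅ 0.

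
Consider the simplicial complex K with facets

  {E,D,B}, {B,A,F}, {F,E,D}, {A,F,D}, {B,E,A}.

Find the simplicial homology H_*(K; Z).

H_0 = Z,  H_1 = Z,  H_2 = 0.

Order the vertices as A < B < D < E < F. Listing each simplex with vertices in this order, K has dimension 2 with simplices:

  0-simplices (5): A, B, D, E, F
  1-simplices (10): AB, AD, AE, AF, BD, BE, BF, DE, DF, EF
  2-simplices (5): ABE, ABF, ADF, BDE, DEF

Hence C_0 ≅ Z^5, C_1 ≅ Z^10, C_2 ≅ Z^5.

∂_1: C_1 → C_0 maps an edge to its endpoints' difference, ∂[p,q] = q − p.
This gives a 5×10 integer matrix of rank 4; reducing to Smith normal form yields diagonal entries (1,1,1,1).

∂_2: C_2 → C_1 acts by ∂[p,q,r] = [q,r] − [p,r] + [p,q]. For instance
  ∂ABE = BE − AE + AB,
  ∂ABF = BF − AF + AB.
This gives a 10×5 integer matrix of rank 5; reducing to Smith normal form yields diagonal entries (1,1,1,1,1).

Now H_k = ker ∂_k / im ∂_{k+1}, so:

  H_0: rank C_0 − rank ∂_1 = 5 − 4 = 1, and the invariant factors of ∂_1 are all 1, so H_0 = Z.
  H_1: rank ker ∂_1 − rank ∂_2 = (10 − 4) − 5 = 1, and the invariant factors of ∂_2 are all 1, so H_1 = Z.
  H_2: rank ker ∂_2 − rank ∂_3 = (5 − 5) − 0 = 0, and there is no ∂_3, so H_2 = 0.

(K is a triangulation of the Möbius band.)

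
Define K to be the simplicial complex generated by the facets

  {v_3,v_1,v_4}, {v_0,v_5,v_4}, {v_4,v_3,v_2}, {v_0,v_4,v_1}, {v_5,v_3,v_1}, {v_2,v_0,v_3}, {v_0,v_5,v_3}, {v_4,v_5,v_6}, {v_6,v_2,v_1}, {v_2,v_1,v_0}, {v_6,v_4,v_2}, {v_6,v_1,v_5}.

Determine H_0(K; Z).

H_0 ≅ Z.

Fix the vertex order v_0 < v_1 < v_2 < v_3 < v_4 < v_5 < v_6 and write every simplex with vertices in increasing order. Then dim K = 2 and the simplices of K are:

  0-simplices (7): [v_0], [v_1], [v_2], [v_3], [v_4], [v_5], [v_6]
  1-simplices (18): (18 of them)
  2-simplices (12): (12 of them)

Hence C_0 ≅ Z^7, C_1 ≅ Z^18, C_2 ≅ Z^12.

Boundary ∂_1: C_1 → C_0 is given by ∂[p,q] = [q] − [p]. For instance
  ∂[v_1,v_5] = [v_5] − [v_1].
As a 7×18 matrix over Z this has rank 6, with invariant factors (1,1,1,1,1,1).

Boundary ∂_2: C_2 → C_1 sends each 2-simplex [p,q,r] to [q,r] − [p,r] + [p,q]. For instance
  ∂[v_1,v_3,v_4] = [v_3,v_4] − [v_1,v_4] + [v_1,v_3],
  ∂[v_0,v_3,v_5] = [v_3,v_5] − [v_0,v_5] + [v_0,v_3].
This gives a 18×12 integer matrix of rank 12; reducing to Smith normal form yields diagonal entries (1,1,1,1,1,1,1,1,1,1,1,2).

From H_k ≅ ker(∂_k) / im(∂_{k+1}) we obtain:

  H_0: rank C_0 − rank ∂_1 = 7 − 6 = 1, and the invariant factors of ∂_1 are all 1, so H_0 = Z.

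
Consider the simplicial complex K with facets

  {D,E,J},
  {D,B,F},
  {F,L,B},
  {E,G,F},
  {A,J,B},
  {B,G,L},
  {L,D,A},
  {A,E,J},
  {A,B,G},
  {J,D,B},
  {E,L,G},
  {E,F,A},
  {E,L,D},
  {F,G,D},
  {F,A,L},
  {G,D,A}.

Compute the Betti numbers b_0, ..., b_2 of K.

b_0 = 1, b_1 = 2, b_2 = 1.

We work with the vertex ordering A < B < D < E < F < G < J < L. The simplices of K, each written with vertices in increasing order, are:

  0-simplices (8): A, B, D, E, F, G, J, L
  1-simplices (24): AB, AD, AE, AF, AG, AJ, AL, BD, BF, BG, BJ, BL, DE, DF, DG, DJ, DL, EF, EG, EJ, EL, FG, FL, GL
  2-simplices (16): ABG, ABJ, ADG, ADL, AEF, AEJ, AFL, BDF, BDJ, BFL, BGL, DEJ, DEL, DFG, EFG, EGL

so the chain groups are C_0 ≅ Z^8, C_1 ≅ Z^24, C_2 ≅ Z^16.

The boundary map ∂_1: C_1 → C_0 is given by ∂[p,q] = [q] − [p]. For instance
  ∂DL = L − D.
The resulting 8×24 matrix has rank 7, and its Smith normal form has invariant factors (1,1,1,1,1,1,1).

The boundary map ∂_2: C_2 → C_1 maps a triangle to the signed sum of its edges. For instance
  ∂AFL = FL − AL + AF,
  ∂BDJ = DJ − BJ + BD.
This gives a 24×16 integer matrix of rank 15; reducing to Smith normal form yields diagonal entries (1,1,1,1,1,1,1,1,1,1,1,1,1,1,1).

Now H_k = ker ∂_k / im ∂_{k+1}, so:

  H_0: rank C_0 − rank ∂_1 = 8 − 7 = 1, and the invariant factors of ∂_1 are all 1, so H_0 = Z.
  H_1: rank ker ∂_1 − rank ∂_2 = (24 − 7) − 15 = 2, and the invariant factors of ∂_2 are all 1, so H_1 = Z^2.
  H_2: rank ker ∂_2 − rank ∂_3 = (16 − 15) − 0 = 1, and there is no ∂_3, so H_2 = Z.

Hence the Betti numbers are b_0 = 1, b_1 = 2, b_2 = 1.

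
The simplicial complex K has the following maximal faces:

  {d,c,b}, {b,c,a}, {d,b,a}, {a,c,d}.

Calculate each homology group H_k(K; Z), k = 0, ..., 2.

K has 4 vertices, 6 edges, 4 triangles.
rank ∂_0 = 0, rank ∂_1 = 3 ⇒ b_0 = 4 − 0 − 3 = 1; all invariant factors of ∂_1 are 1 so no torsion. So H_0 ≅ Z.
rank ∂_1 = 3, rank ∂_2 = 3 ⇒ b_1 = 6 − 3 − 3 = 0; all invariant factors of ∂_2 are 1 so no torsion. So H_1 ≅ 0.
rank ∂_2 = 3, rank ∂_3 = 0 ⇒ b_2 = 4 − 3 − 0 = 1. So H_2 ≅ Z.

H_0 = Z,  H_1 = 0,  H_2 = Z.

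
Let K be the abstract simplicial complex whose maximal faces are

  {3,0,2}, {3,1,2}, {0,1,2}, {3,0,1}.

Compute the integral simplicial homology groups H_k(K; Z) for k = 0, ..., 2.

H_0 = Z,  H_1 = 0,  H_2 = Z.

K has 4 vertices, 6 edges, 4 triangles.
rank ∂_0 = 0, rank ∂_1 = 3 ⇒ b_0 = 4 − 0 − 3 = 1; all invariant factors of ∂_1 are 1 so no torsion. So H_0 = Z.
rank ∂_1 = 3, rank ∂_2 = 3 ⇒ b_1 = 6 − 3 − 3 = 0; all invariant factors of ∂_2 are 1 so no torsion. So H_1 = 0.
rank ∂_2 = 3, rank ∂_3 = 0 ⇒ b_2 = 4 − 3 − 0 = 1. So H_2 = Z.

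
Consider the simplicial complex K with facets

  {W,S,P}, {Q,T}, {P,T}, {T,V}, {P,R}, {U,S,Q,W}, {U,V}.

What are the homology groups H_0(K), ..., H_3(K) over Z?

H_0 = Z,  H_1 = Z^2,  H_2 = 0,  H_3 = 0.

We work with the vertex ordering P < Q < R < S < T < U < V < W. The simplices of K, each written with vertices in increasing order, are:

  0-simplices (8): P, Q, R, S, T, U, V, W
  1-simplices (13): PR, PS, PT, PW, QS, QT, QU, QW, SU, SW, TV, UV, UW
  2-simplices (5): PSW, QSU, QSW, QUW, SUW
  3-simplices (1): QSUW

giving chain groups C_0 ≅ Z^8, C_1 ≅ Z^13, C_2 ≅ Z^5, C_3 ≅ Z^1.

∂_1: C_1 → C_0 is given by ∂[p,q] = [q] − [p]. For instance
  ∂UW = W − U.
This gives a 8×13 integer matrix of rank 7; reducing to Smith normal form yields diagonal entries (1,1,1,1,1,1,1).

The boundary map ∂_2: C_2 → C_1 maps a triangle to the signed sum of its edges. For instance
  ∂PSW = SW − PW + PS,
  ∂QSU = SU − QU + QS.
The 13×5 boundary matrix has rank 4 and Smith normal form diag(1,1,1,1).

Boundary ∂_3: C_3 → C_2 sends each 3-simplex σ to the alternating sum Σ_i (−1)^i (σ with its i-th vertex removed). For instance
  ∂QSUW = SUW − QUW + QSW − QSU.
The 5×1 boundary matrix has rank 1 and Smith normal form diag(1).

From H_k ≅ ker(∂_k) / im(∂_{k+1}) we obtain:

  H_0: rank C_0 − rank ∂_1 = 8 − 7 = 1, and the invariant factors of ∂_1 are all 1, so H_0 ≅ Z.
  H_1: rank ker ∂_1 − rank ∂_2 = (13 − 7) − 4 = 2, and the invariant factors of ∂_2 are all 1, so H_1 ≅ Z^2.
  H_2: rank ker ∂_2 − rank ∂_3 = (5 − 4) − 1 = 0, and the invariant factors of ∂_3 are all 1, so H_2 ≅ 0.
  H_3: rank ker ∂_3 − rank ∂_4 = (1 − 1) − 0 = 0, and there is no ∂_4, so H_3 ≅ 0.

As a check, the Euler characteristic is 8 − 13 + 5 − 1 = -1, which agrees with 1 − 2 + 0 − 0 = -1.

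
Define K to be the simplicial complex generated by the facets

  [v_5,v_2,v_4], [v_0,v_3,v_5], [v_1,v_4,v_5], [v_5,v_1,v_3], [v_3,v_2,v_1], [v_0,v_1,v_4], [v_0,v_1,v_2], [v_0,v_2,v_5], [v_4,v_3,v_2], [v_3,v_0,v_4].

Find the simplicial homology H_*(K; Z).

K has 6 vertices, 15 edges, 10 triangles.
rank ∂_0 = 0, rank ∂_1 = 5 ⇒ b_0 = 6 − 0 − 5 = 1; all invariant factors of ∂_1 are 1 so no torsion. So H_0 = Z.
rank ∂_1 = 5, rank ∂_2 = 10 ⇒ b_1 = 15 − 5 − 10 = 0; ∂_2 has invariant factor(s) [2] giving torsion. So H_1 = Z/2Z.
rank ∂_2 = 10, rank ∂_3 = 0 ⇒ b_2 = 10 − 10 − 0 = 0. So H_2 = 0.

H_0 = Z,  H_1 = Z/2Z,  H_2 = 0.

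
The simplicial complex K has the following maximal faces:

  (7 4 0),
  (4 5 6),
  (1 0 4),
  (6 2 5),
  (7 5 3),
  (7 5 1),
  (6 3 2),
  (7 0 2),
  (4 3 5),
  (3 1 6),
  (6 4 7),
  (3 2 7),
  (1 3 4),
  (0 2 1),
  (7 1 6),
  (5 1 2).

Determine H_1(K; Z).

Fix the vertex order 0 < 1 < 2 < 3 < 4 < 5 < 6 < 7 and write every simplex with vertices in increasing order. Then dim K = 2 and the simplices of K are:

  0-simplices (8): [0], [1], [2], [3], [4], [5], [6], [7]
  1-simplices (24): (24 of them)
  2-simplices (16): [0,1,2], [0,1,4], [0,2,7], [0,4,7], [1,2,5], [1,3,4], [1,3,6], [1,5,7], [1,6,7], [2,3,6], [2,3,7], [2,5,6], [3,4,5], [3,5,7], [4,5,6], [4,6,7]

Hence C_0 ≅ Z^8, C_1 ≅ Z^24, C_2 ≅ Z^16.

Boundary ∂_1: C_1 → C_0 maps an edge to its endpoints' difference, ∂[p,q] = q − p. For instance
  ∂[2,5] = [5] − [2].
This gives a 8×24 integer matrix of rank 7; reducing to Smith normal form yields diagonal entries (1,1,1,1,1,1,1).

The boundary map ∂_2: C_2 → C_1 acts by ∂[p,q,r] = [q,r] − [p,r] + [p,q]. For instance
  ∂[4,6,7] = [6,7] − [4,7] + [4,6],
  ∂[0,1,4] = [1,4] − [0,4] + [0,1].
As a 24×16 matrix over Z this has rank 15, with invariant factors (1,1,1,1,1,1,1,1,1,1,1,1,1,1,1).

Reading off H_k = ker ∂_k / im ∂_{k+1}:

  H_1: rank ker ∂_1 − rank ∂_2 = (24 − 7) − 15 = 2, and the invariant factors of ∂_2 are all 1, so H_1 ≅ Z^2.

(K is a triangulation of the torus T^2.)

H_1 = Z^2.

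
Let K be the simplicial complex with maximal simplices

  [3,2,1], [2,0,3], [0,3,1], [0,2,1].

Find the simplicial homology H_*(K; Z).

H_0 = Z,  H_1 = 0,  H_2 = Z.

Fix the vertex order 0 < 1 < 2 < 3 and write every simplex with vertices in increasing order. Then dim K = 2 and the simplices of K are:

  0-simplices (4): [0], [1], [2], [3]
  1-simplices (6): [0,1], [0,2], [0,3], [1,2], [1,3], [2,3]
  2-simplices (4): [0,1,2], [0,1,3], [0,2,3], [1,2,3]

giving chain groups C_0 ≅ Z^4, C_1 ≅ Z^6, C_2 ≅ Z^4.

The boundary map ∂_1: C_1 → C_0 maps an edge to its endpoints' difference, ∂[p,q] = q − p.
The 4×6 boundary matrix has rank 3 and Smith normal form diag(1,1,1).

Boundary ∂_2: C_2 → C_1 acts by ∂[p,q,r] = [q,r] − [p,r] + [p,q]. For instance
  ∂[1,2,3] = [2,3] − [1,3] + [1,2],
  ∂[0,1,3] = [1,3] − [0,3] + [0,1].
The 6×4 boundary matrix has rank 3 and Smith normal form diag(1,1,1).

Computing H_k = (kernel of ∂_k) / (image of ∂_{k+1}):

  H_0: rank C_0 − rank ∂_1 = 4 − 3 = 1, and the invariant factors of ∂_1 are all 1, so H_0 ≅ Z.
  H_1: rank ker ∂_1 − rank ∂_2 = (6 − 3) − 3 = 0, and the invariant factors of ∂_2 are all 1, so H_1 ≅ 0.
  H_2: rank ker ∂_2 − rank ∂_3 = (4 − 3) − 0 = 1, and there is no ∂_3, so H_2 ≅ Z.

As a check, the Euler characteristic is 4 − 6 + 4 = 2, which agrees with 1 − 0 + 1 = 2.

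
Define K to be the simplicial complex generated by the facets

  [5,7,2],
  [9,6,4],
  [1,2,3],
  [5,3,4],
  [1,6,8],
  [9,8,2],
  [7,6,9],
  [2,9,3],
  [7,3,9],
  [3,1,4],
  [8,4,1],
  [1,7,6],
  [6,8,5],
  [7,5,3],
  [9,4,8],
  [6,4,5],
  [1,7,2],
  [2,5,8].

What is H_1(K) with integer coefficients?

Order the vertices as 1 < 2 < 3 < 4 < 5 < 6 < 7 < 8 < 9. Listing each simplex with vertices in this order, K has dimension 2 with simplices:

  0-simplices (9): [1], [2], [3], [4], [5], [6], [7], [8], [9]
  1-simplices (27): (27 of them)
  2-simplices (18): [1,2,3], [1,2,7], [1,3,4], [1,4,8], [1,6,7], [1,6,8], [2,3,9], [2,5,7], [2,5,8], [2,8,9], [3,4,5], [3,5,7], [3,7,9], [4,5,6], [4,6,9], [4,8,9], [5,6,8], [6,7,9]

Hence C_0 ≅ Z^9, C_1 ≅ Z^27, C_2 ≅ Z^18.

∂_1: C_1 → C_0 is given by ∂[p,q] = [q] − [p].
The resulting 9×27 matrix has rank 8, and its Smith normal form has invariant factors (1,1,1,1,1,1,1,1).

Boundary ∂_2: C_2 → C_1 acts by ∂[p,q,r] = [q,r] − [p,r] + [p,q]. For instance
  ∂[1,3,4] = [3,4] − [1,4] + [1,3],
  ∂[2,5,7] = [5,7] − [2,7] + [2,5].
This gives a 27×18 integer matrix of rank 18; reducing to Smith normal form yields diagonal entries (1,1,1,1,1,1,1,1,1,1,1,1,1,1,1,1,1,2).

Computing H_k = (kernel of ∂_k) / (image of ∂_{k+1}):

  H_1: rank ker ∂_1 − rank ∂_2 = (27 − 8) − 18 = 1, and ∂_2 has invariant factor 2 > 1, so H_1 ≅ Z ⊕ Z/2Z.

H_1 = Z ⊕ Z/2Z.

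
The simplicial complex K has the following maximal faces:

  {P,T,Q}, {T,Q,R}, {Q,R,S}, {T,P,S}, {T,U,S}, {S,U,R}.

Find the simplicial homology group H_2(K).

H_2 ≅ 0.

Order the vertices as P < Q < R < S < T < U. Listing each simplex with vertices in this order, K has dimension 2 with simplices:

  0-simplices (6): P, Q, R, S, T, U
  1-simplices (12): PQ, PS, PT, QR, QS, QT, RS, RT, RU, ST, SU, TU
  2-simplices (6): PQT, PST, QRS, QRT, RSU, STU

so the chain groups are C_0 ≅ Z^6, C_1 ≅ Z^12, C_2 ≅ Z^6.

∂_1: C_1 → C_0 is given by ∂[p,q] = [q] − [p].
The resulting 6×12 matrix has rank 5, and its Smith normal form has invariant factors (1,1,1,1,1).

The boundary map ∂_2: C_2 → C_1 sends each 2-simplex [p,q,r] to [q,r] − [p,r] + [p,q]. For instance
  ∂PST = ST − PT + PS,
  ∂QRS = RS − QS + QR.
The resulting 12×6 matrix has rank 6, and its Smith normal form has invariant factors (1,1,1,1,1,1).

From H_k ≅ ker(∂_k) / im(∂_{k+1}) we obtain:

  H_2: rank ker ∂_2 − rank ∂_3 = (6 − 6) − 0 = 0, and there is no ∂_3, so H_2 ≅ 0.

(K is a triangulation of the cylinder S^1 x I.)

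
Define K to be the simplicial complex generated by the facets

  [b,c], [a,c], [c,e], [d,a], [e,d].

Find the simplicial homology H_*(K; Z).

H_0 ≅ Z,  H_1 ≅ Z.

Fix the vertex order a < b < c < d < e and write every simplex with vertices in increasing order. Then dim K = 1 and the simplices of K are:

  0-simplices (5): a, b, c, d, e
  1-simplices (5): ac, ad, bc, ce, de

giving chain groups C_0 ≅ Z^5, C_1 ≅ Z^5.

The boundary map ∂_1: C_1 → C_0 is given by ∂[p,q] = [q] − [p].
This gives a 5×5 integer matrix of rank 4; reducing to Smith normal form yields diagonal entries (1,1,1,1).

Computing H_k = (kernel of ∂_k) / (image of ∂_{k+1}):

  H_0: rank C_0 − rank ∂_1 = 5 − 4 = 1, and the invariant factors of ∂_1 are all 1, so H_0 ≅ Z.
  H_1: rank ker ∂_1 − rank ∂_2 = (5 − 4) − 0 = 1, and there is no ∂_2, so H_1 ≅ Z.

As a check, the Euler characteristic is 5 − 5 = 0, which agrees with 1 − 1 = 0.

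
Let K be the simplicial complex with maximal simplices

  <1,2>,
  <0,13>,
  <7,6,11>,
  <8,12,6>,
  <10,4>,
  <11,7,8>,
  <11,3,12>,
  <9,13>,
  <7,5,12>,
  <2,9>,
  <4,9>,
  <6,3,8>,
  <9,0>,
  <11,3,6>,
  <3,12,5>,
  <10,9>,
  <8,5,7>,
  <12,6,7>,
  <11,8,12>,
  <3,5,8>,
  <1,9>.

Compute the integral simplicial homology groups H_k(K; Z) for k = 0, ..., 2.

H_0 = Z^2,  H_1 = Z^3 ⊕ Z/2,  H_2 = 0.

Order the vertices as 0 < 1 < 2 < 3 < 4 < 5 < 6 < 7 < 8 < 9 < 10 < 11 < 12 < 13. Listing each simplex with vertices in this order, K has dimension 2 with simplices:

  0-simplices (14): [0], [1], [2], [3], [4], [5], [6], [7], [8], [9], [10], [11], [12], [13]
  1-simplices (27): (27 of them)
  2-simplices (12): [3,5,8], [3,5,12], [3,6,8], [3,6,11], [3,11,12], [5,7,8], [5,7,12], [6,7,11], [6,7,12], [6,8,12], [7,8,11], [8,11,12]

Hence C_0 ≅ Z^14, C_1 ≅ Z^27, C_2 ≅ Z^12.

The boundary map ∂_1: C_1 → C_0 maps an edge to its endpoints' difference, ∂[p,q] = q − p. For instance
  ∂[4,10] = [10] − [4].
As a 14×27 matrix over Z this has rank 12, with invariant factors (1,1,1,1,1,1,1,1,1,1,1,1).

Boundary ∂_2: C_2 → C_1 acts by ∂[p,q,r] = [q,r] − [p,r] + [p,q]. For instance
  ∂[6,8,12] = [8,12] − [6,12] + [6,8],
  ∂[3,6,11] = [6,11] − [3,11] + [3,6].
The 27×12 boundary matrix has rank 12 and Smith normal form diag(1,1,1,1,1,1,1,1,1,1,1,2).

Computing H_k = (kernel of ∂_k) / (image of ∂_{k+1}):

  H_0: rank C_0 − rank ∂_1 = 14 − 12 = 2, and the invariant factors of ∂_1 are all 1, so H_0 ≅ Z^2.
  H_1: rank ker ∂_1 − rank ∂_2 = (27 − 12) − 12 = 3, and ∂_2 has invariant factor 2 > 1, so H_1 ≅ Z^3 ⊕ Z/2.
  H_2: rank ker ∂_2 − rank ∂_3 = (12 − 12) − 0 = 0, and there is no ∂_3, so H_2 ≅ 0.

As a check, the Euler characteristic is 14 − 27 + 12 = -1, which agrees with 2 − 3 + 0 = -1.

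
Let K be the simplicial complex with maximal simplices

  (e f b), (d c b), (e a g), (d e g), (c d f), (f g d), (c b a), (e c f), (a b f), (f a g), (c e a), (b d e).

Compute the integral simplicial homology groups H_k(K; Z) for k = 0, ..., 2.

H_0 = Z,  H_1 = Z_2,  H_2 = 0.

Order the vertices as a < b < c < d < e < f < g. Listing each simplex with vertices in this order, K has dimension 2 with simplices:

  0-simplices (7): a, b, c, d, e, f, g
  1-simplices (18): ab, ac, ae, af, ag, bc, bd, be, bf, cd, ce, cf, de, df, dg, ef, eg, fg
  2-simplices (12): abc, abf, ace, aeg, afg, bcd, bde, bef, cdf, cef, deg, dfg

giving chain groups C_0 ≅ Z^7, C_1 ≅ Z^18, C_2 ≅ Z^12.

Boundary ∂_1: C_1 → C_0 maps an edge to its endpoints' difference, ∂[p,q] = q − p. For instance
  ∂ef = f − e.
The resulting 7×18 matrix has rank 6, and its Smith normal form has invariant factors (1,1,1,1,1,1).

∂_2: C_2 → C_1 acts by ∂[p,q,r] = [q,r] − [p,r] + [p,q]. For instance
  ∂abc = bc − ac + ab,
  ∂abf = bf − af + ab.
The resulting 18×12 matrix has rank 12, and its Smith normal form has invariant factors (1,1,1,1,1,1,1,1,1,1,1,2).

From H_k ≅ ker(∂_k) / im(∂_{k+1}) we obtain:

  H_0: rank C_0 − rank ∂_1 = 7 − 6 = 1, and the invariant factors of ∂_1 are all 1, so H_0 ≅ Z.
  H_1: rank ker ∂_1 − rank ∂_2 = (18 − 6) − 12 = 0, and ∂_2 has invariant factor 2 > 1, so H_1 ≅ Z_2.
  H_2: rank ker ∂_2 − rank ∂_3 = (12 − 12) − 0 = 0, and there is no ∂_3, so H_2 ≅ 0.

As a check, the Euler characteristic is 7 − 18 + 12 = 1, which agrees with 1 − 0 + 0 = 1.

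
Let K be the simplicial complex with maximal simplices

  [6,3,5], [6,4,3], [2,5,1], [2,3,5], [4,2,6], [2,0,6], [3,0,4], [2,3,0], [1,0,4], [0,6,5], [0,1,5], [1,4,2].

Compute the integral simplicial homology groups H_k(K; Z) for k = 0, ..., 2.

H_0 ≅ Z,  H_1 ≅ Z/2,  H_2 = 0.

Take the total order 0 < 1 < 2 < 3 < 4 < 5 < 6 on the vertex set. Then K (dimension 2) consists of the simplices:

  0-simplices (7): [0], [1], [2], [3], [4], [5], [6]
  1-simplices (18): [0,1], [0,2], [0,3], [0,4], [0,5], [0,6], [1,2], [1,4], [1,5], [2,3], [2,4], [2,5], [2,6], [3,4], [3,5], [3,6], [4,6], [5,6]
  2-simplices (12): [0,1,4], [0,1,5], [0,2,3], [0,2,6], [0,3,4], [0,5,6], [1,2,4], [1,2,5], [2,3,5], [2,4,6], [3,4,6], [3,5,6]

so the chain groups are C_0 ≅ Z^7, C_1 ≅ Z^18, C_2 ≅ Z^12.

Boundary ∂_1: C_1 → C_0 maps an edge to its endpoints' difference, ∂[p,q] = q − p.
The 7×18 boundary matrix has rank 6 and Smith normal form diag(1,1,1,1,1,1).

∂_2: C_2 → C_1 sends each 2-simplex [p,q,r] to [q,r] − [p,r] + [p,q]. For instance
  ∂[0,1,4] = [1,4] − [0,4] + [0,1],
  ∂[2,4,6] = [4,6] − [2,6] + [2,4].
The 18×12 boundary matrix has rank 12 and Smith normal form diag(1,1,1,1,1,1,1,1,1,1,1,2).

From H_k ≅ ker(∂_k) / im(∂_{k+1}) we obtain:

  H_0: rank C_0 − rank ∂_1 = 7 − 6 = 1, and the invariant factors of ∂_1 are all 1, so H_0 ≅ Z.
  H_1: rank ker ∂_1 − rank ∂_2 = (18 − 6) − 12 = 0, and ∂_2 has invariant factor 2 > 1, so H_1 ≅ Z/2.
  H_2: rank ker ∂_2 − rank ∂_3 = (12 − 12) − 0 = 0, and there is no ∂_3, so H_2 ≅ 0.

As a check, the Euler characteristic is 7 − 18 + 12 = 1, which agrees with 1 − 0 + 0 = 1.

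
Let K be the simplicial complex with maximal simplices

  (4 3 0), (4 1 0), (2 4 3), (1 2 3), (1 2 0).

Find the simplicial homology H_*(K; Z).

We work with the vertex ordering 0 < 1 < 2 < 3 < 4. The simplices of K, each written with vertices in increasing order, are:

  0-simplices (5): [0], [1], [2], [3], [4]
  1-simplices (10): [0,1], [0,2], [0,3], [0,4], [1,2], [1,3], [1,4], [2,3], [2,4], [3,4]
  2-simplices (5): [0,1,2], [0,1,4], [0,3,4], [1,2,3], [2,3,4]

giving chain groups C_0 ≅ Z^5, C_1 ≅ Z^10, C_2 ≅ Z^5.

The boundary map ∂_1: C_1 → C_0 maps an edge to its endpoints' difference, ∂[p,q] = q − p. For instance
  ∂[3,4] = [4] − [3].
The resulting 5×10 matrix has rank 4, and its Smith normal form has invariant factors (1,1,1,1).

The boundary map ∂_2: C_2 → C_1 acts by ∂[p,q,r] = [q,r] − [p,r] + [p,q]. For instance
  ∂[2,3,4] = [3,4] − [2,4] + [2,3],
  ∂[1,2,3] = [2,3] − [1,3] + [1,2].
This gives a 10×5 integer matrix of rank 5; reducing to Smith normal form yields diagonal entries (1,1,1,1,1).

Reading off H_k = ker ∂_k / im ∂_{k+1}:

  H_0: rank C_0 − rank ∂_1 = 5 − 4 = 1, and the invariant factors of ∂_1 are all 1, so H_0 ≅ Z.
  H_1: rank ker ∂_1 − rank ∂_2 = (10 − 4) − 5 = 1, and the invariant factors of ∂_2 are all 1, so H_1 ≅ Z.
  H_2: rank ker ∂_2 − rank ∂_3 = (5 − 5) − 0 = 0, and there is no ∂_3, so H_2 ≅ 0.

(K is a triangulation of the Möbius band.)

H_0 ≅ Z,  H_1 ≅ Z,  H_2 = 0.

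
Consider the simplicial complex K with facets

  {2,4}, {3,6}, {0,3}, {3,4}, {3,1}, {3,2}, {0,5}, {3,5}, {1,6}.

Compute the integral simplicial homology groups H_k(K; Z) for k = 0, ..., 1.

Take the total order 0 < 1 < 2 < 3 < 4 < 5 < 6 on the vertex set. Then K (dimension 1) consists of the simplices:

  0-simplices (7): [0], [1], [2], [3], [4], [5], [6]
  1-simplices (9): [0,3], [0,5], [1,3], [1,6], [2,3], [2,4], [3,4], [3,5], [3,6]

Hence C_0 ≅ Z^7, C_1 ≅ Z^9.

Boundary ∂_1: C_1 → C_0 sends each edge [p,q] (with p < q) to q − p. For instance
  ∂[3,5] = [5] − [3].
This gives a 7×9 integer matrix of rank 6; reducing to Smith normal form yields diagonal entries (1,1,1,1,1,1).

Reading off H_k = ker ∂_k / im ∂_{k+1}:

  H_0: rank C_0 − rank ∂_1 = 7 − 6 = 1, and the invariant factors of ∂_1 are all 1, so H_0 = Z.
  H_1: rank ker ∂_1 − rank ∂_2 = (9 − 6) − 0 = 3, and there is no ∂_2, so H_1 = Z^3.

H_0 = Z,  H_1 = Z^3.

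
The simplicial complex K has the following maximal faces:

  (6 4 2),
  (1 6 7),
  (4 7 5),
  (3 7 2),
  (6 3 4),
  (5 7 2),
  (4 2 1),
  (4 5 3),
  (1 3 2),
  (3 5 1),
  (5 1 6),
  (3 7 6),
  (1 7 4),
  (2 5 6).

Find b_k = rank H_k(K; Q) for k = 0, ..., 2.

b_0 = 1, b_1 = 2, b_2 = 1.

Take the total order 1 < 2 < 3 < 4 < 5 < 6 < 7 on the vertex set. Then K (dimension 2) consists of the simplices:

  0-simplices (7): [1], [2], [3], [4], [5], [6], [7]
  1-simplices (21): [1,2], [1,3], [1,4], [1,5], [1,6], [1,7], [2,3], [2,4], [2,5], [2,6], [2,7], [3,4], [3,5], [3,6], [3,7], [4,5], [4,6], [4,7], [5,6], [5,7], [6,7]
  2-simplices (14): [1,2,3], [1,2,4], [1,3,5], [1,4,7], [1,5,6], [1,6,7], [2,3,7], [2,4,6], [2,5,6], [2,5,7], [3,4,5], [3,4,6], [3,6,7], [4,5,7]

giving chain groups C_0 ≅ Z^7, C_1 ≅ Z^21, C_2 ≅ Z^14.

Boundary ∂_1: C_1 → C_0 sends each edge [p,q] (with p < q) to q − p. For instance
  ∂[1,7] = [7] − [1].
This gives a 7×21 integer matrix of rank 6; reducing to Smith normal form yields diagonal entries (1,1,1,1,1,1).

Boundary ∂_2: C_2 → C_1 sends each 2-simplex [p,q,r] to [q,r] − [p,r] + [p,q]. For instance
  ∂[2,4,6] = [4,6] − [2,6] + [2,4],
  ∂[2,5,7] = [5,7] − [2,7] + [2,5].
The resulting 21×14 matrix has rank 13, and its Smith normal form has invariant factors (1,1,1,1,1,1,1,1,1,1,1,1,1).

Reading off H_k = ker ∂_k / im ∂_{k+1}:

  H_0: rank C_0 − rank ∂_1 = 7 − 6 = 1, and the invariant factors of ∂_1 are all 1, so H_0 = Z.
  H_1: rank ker ∂_1 − rank ∂_2 = (21 − 6) − 13 = 2, and the invariant factors of ∂_2 are all 1, so H_1 = Z^2.
  H_2: rank ker ∂_2 − rank ∂_3 = (14 − 13) − 0 = 1, and there is no ∂_3, so H_2 = Z.

As a check, the Euler characteristic is 7 − 21 + 14 = 0, which agrees with 1 − 2 + 1 = 0.

Hence the Betti numbers are b_0 = 1, b_1 = 2, b_2 = 1.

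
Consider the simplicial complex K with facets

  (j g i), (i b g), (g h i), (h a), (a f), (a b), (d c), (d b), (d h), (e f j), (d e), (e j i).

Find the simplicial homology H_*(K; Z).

Take the total order a < b < c < d < e < f < g < h < i < j on the vertex set. Then K (dimension 2) consists of the simplices:

  0-simplices (10): a, b, c, d, e, f, g, h, i, j
  1-simplices (18): ab, af, ah, bd, bg, bi, cd, de, dh, ef, ei, ej, fj, gh, gi, gj, hi, ij
  2-simplices (5): bgi, efj, eij, ghi, gij

so the chain groups are C_0 ≅ Z^10, C_1 ≅ Z^18, C_2 ≅ Z^5.

Boundary ∂_1: C_1 → C_0 sends each edge [p,q] (with p < q) to q − p. For instance
  ∂ab = b − a.
As a 10×18 matrix over Z this has rank 9, with invariant factors (1,1,1,1,1,1,1,1,1).

The boundary map ∂_2: C_2 → C_1 sends each 2-simplex [p,q,r] to [q,r] − [p,r] + [p,q]. For instance
  ∂eij = ij − ej + ei,
  ∂efj = fj − ej + ef.
The resulting 18×5 matrix has rank 5, and its Smith normal form has invariant factors (1,1,1,1,1).

From H_k ≅ ker(∂_k) / im(∂_{k+1}) we obtain:

  H_0: rank C_0 − rank ∂_1 = 10 − 9 = 1, and the invariant factors of ∂_1 are all 1, so H_0 ≅ Z.
  H_1: rank ker ∂_1 − rank ∂_2 = (18 − 9) − 5 = 4, and the invariant factors of ∂_2 are all 1, so H_1 ≅ Z^4.
  H_2: rank ker ∂_2 − rank ∂_3 = (5 − 5) − 0 = 0, and there is no ∂_3, so H_2 ≅ 0.

H_0 = Z,  H_1 = Z^4,  H_2 = 0.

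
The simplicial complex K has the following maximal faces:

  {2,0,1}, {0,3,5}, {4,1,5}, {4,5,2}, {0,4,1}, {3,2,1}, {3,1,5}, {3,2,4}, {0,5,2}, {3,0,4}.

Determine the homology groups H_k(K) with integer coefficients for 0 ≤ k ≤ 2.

H_0 = Z,  H_1 = Z/2,  H_2 = 0.

Order the vertices as 0 < 1 < 2 < 3 < 4 < 5. Listing each simplex with vertices in this order, K has dimension 2 with simplices:

  0-simplices (6): [0], [1], [2], [3], [4], [5]
  1-simplices (15): [0,1], [0,2], [0,3], [0,4], [0,5], [1,2], [1,3], [1,4], [1,5], [2,3], [2,4], [2,5], [3,4], [3,5], [4,5]
  2-simplices (10): [0,1,2], [0,1,4], [0,2,5], [0,3,4], [0,3,5], [1,2,3], [1,3,5], [1,4,5], [2,3,4], [2,4,5]

giving chain groups C_0 ≅ Z^6, C_1 ≅ Z^15, C_2 ≅ Z^10.

The boundary map ∂_1: C_1 → C_0 sends each edge [p,q] (with p < q) to q − p. For instance
  ∂[2,4] = [4] − [2].
The resulting 6×15 matrix has rank 5, and its Smith normal form has invariant factors (1,1,1,1,1).

Boundary ∂_2: C_2 → C_1 sends each 2-simplex [p,q,r] to [q,r] − [p,r] + [p,q]. For instance
  ∂[0,1,2] = [1,2] − [0,2] + [0,1],
  ∂[2,4,5] = [4,5] − [2,5] + [2,4].
The 15×10 boundary matrix has rank 10 and Smith normal form diag(1,1,1,1,1,1,1,1,1,2).

Computing H_k = (kernel of ∂_k) / (image of ∂_{k+1}):

  H_0: rank C_0 − rank ∂_1 = 6 − 5 = 1, and the invariant factors of ∂_1 are all 1, so H_0 ≅ Z.
  H_1: rank ker ∂_1 − rank ∂_2 = (15 − 5) − 10 = 0, and ∂_2 has invariant factor 2 > 1, so H_1 ≅ Z/2.
  H_2: rank ker ∂_2 − rank ∂_3 = (10 − 10) − 0 = 0, and there is no ∂_3, so H_2 ≅ 0.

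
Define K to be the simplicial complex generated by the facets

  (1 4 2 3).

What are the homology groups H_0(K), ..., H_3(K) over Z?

K has 4 vertices, 6 edges, 4 triangles, 1 3-simplex.
rank ∂_0 = 0, rank ∂_1 = 3 ⇒ b_0 = 4 − 0 − 3 = 1; all invariant factors of ∂_1 are 1 so no torsion. So H_0 = Z.
rank ∂_1 = 3, rank ∂_2 = 3 ⇒ b_1 = 6 − 3 − 3 = 0; all invariant factors of ∂_2 are 1 so no torsion. So H_1 = 0.
rank ∂_2 = 3, rank ∂_3 = 1 ⇒ b_2 = 4 − 3 − 1 = 0; all invariant factors of ∂_3 are 1 so no torsion. So H_2 = 0.
rank ∂_3 = 1, rank ∂_4 = 0 ⇒ b_3 = 1 − 1 − 0 = 0. So H_3 = 0.

H_0 ≅ Z,  H_1 = 0,  H_2 = 0,  H_3 = 0.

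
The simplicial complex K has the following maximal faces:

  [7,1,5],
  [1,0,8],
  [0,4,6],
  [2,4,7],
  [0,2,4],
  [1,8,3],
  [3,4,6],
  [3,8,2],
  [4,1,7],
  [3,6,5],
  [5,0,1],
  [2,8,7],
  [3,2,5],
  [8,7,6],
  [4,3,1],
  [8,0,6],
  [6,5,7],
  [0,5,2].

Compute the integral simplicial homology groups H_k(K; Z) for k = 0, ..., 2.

Take the total order 0 < 1 < 2 < 3 < 4 < 5 < 6 < 7 < 8 on the vertex set. Then K (dimension 2) consists of the simplices:

  0-simplices (9): [0], [1], [2], [3], [4], [5], [6], [7], [8]
  1-simplices (27): (27 of them)
  2-simplices (18): [0,1,5], [0,1,8], [0,2,4], [0,2,5], [0,4,6], [0,6,8], [1,3,4], [1,3,8], [1,4,7], [1,5,7], [2,3,5], [2,3,8], [2,4,7], [2,7,8], [3,4,6], [3,5,6], [5,6,7], [6,7,8]

so the chain groups are C_0 ≅ Z^9, C_1 ≅ Z^27, C_2 ≅ Z^18.

The boundary map ∂_1: C_1 → C_0 is given by ∂[p,q] = [q] − [p]. For instance
  ∂[0,1] = [1] − [0].
As a 9×27 matrix over Z this has rank 8, with invariant factors (1,1,1,1,1,1,1,1).

∂_2: C_2 → C_1 maps a triangle to the signed sum of its edges. For instance
  ∂[3,4,6] = [4,6] − [3,6] + [3,4],
  ∂[2,3,8] = [3,8] − [2,8] + [2,3].
This gives a 27×18 integer matrix of rank 17; reducing to Smith normal form yields diagonal entries (1,1,1,1,1,1,1,1,1,1,1,1,1,1,1,1,1).

From H_k ≅ ker(∂_k) / im(∂_{k+1}) we obtain:

  H_0: rank C_0 − rank ∂_1 = 9 − 8 = 1, and the invariant factors of ∂_1 are all 1, so H_0 = Z.
  H_1: rank ker ∂_1 − rank ∂_2 = (27 − 8) − 17 = 2, and the invariant factors of ∂_2 are all 1, so H_1 = Z^2.
  H_2: rank ker ∂_2 − rank ∂_3 = (18 − 17) − 0 = 1, and there is no ∂_3, so H_2 = Z.

As a check, the Euler characteristic is 9 − 27 + 18 = 0, which agrees with 1 − 2 + 1 = 0.
(K is a triangulation of the torus T^2.)

H_0 ≅ Z,  H_1 ≅ Z^2,  H_2 ≅ Z.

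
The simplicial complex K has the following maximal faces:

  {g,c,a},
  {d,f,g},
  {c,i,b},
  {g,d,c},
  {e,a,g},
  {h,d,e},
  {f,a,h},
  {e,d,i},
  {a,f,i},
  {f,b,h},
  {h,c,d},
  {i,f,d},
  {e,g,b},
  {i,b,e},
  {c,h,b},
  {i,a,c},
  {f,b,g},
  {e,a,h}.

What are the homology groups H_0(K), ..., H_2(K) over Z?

H_0 ≅ Z,  H_1 ≅ Z^2,  H_2 ≅ Z.

K has 9 vertices, 27 edges, 18 triangles.
rank ∂_0 = 0, rank ∂_1 = 8 ⇒ b_0 = 9 − 0 − 8 = 1; all invariant factors of ∂_1 are 1 so no torsion. So H_0 ≅ Z.
rank ∂_1 = 8, rank ∂_2 = 17 ⇒ b_1 = 27 − 8 − 17 = 2; all invariant factors of ∂_2 are 1 so no torsion. So H_1 ≅ Z^2.
rank ∂_2 = 17, rank ∂_3 = 0 ⇒ b_2 = 18 − 17 − 0 = 1. So H_2 ≅ Z.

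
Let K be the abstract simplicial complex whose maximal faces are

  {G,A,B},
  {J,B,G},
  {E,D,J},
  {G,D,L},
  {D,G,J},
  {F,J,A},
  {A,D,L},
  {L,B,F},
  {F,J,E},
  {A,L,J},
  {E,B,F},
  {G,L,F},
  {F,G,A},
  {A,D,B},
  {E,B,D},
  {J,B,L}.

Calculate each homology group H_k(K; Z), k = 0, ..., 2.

H_0 ≅ Z,  H_1 ≅ Z^2,  H_2 ≅ Z.

K has 8 vertices, 24 edges, 16 triangles.
rank ∂_0 = 0, rank ∂_1 = 7 ⇒ b_0 = 8 − 0 − 7 = 1; all invariant factors of ∂_1 are 1 so no torsion. So H_0 ≅ Z.
rank ∂_1 = 7, rank ∂_2 = 15 ⇒ b_1 = 24 − 7 − 15 = 2; all invariant factors of ∂_2 are 1 so no torsion. So H_1 ≅ Z^2.
rank ∂_2 = 15, rank ∂_3 = 0 ⇒ b_2 = 16 − 15 − 0 = 1. So H_2 ≅ Z.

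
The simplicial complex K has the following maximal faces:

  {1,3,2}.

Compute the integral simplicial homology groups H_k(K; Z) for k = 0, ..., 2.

Fix the vertex order 1 < 2 < 3 and write every simplex with vertices in increasing order. Then dim K = 2 and the simplices of K are:

  0-simplices (3): [1], [2], [3]
  1-simplices (3): [1,2], [1,3], [2,3]
  2-simplices (1): [1,2,3]

Hence C_0 ≅ Z^3, C_1 ≅ Z^3, C_2 ≅ Z^1.

∂_1: C_1 → C_0 is given by ∂[p,q] = [q] − [p]. For instance
  ∂[1,3] = [3] − [1].
The resulting 3×3 matrix has rank 2, and its Smith normal form has invariant factors (1,1).

∂_2: C_2 → C_1 sends each 2-simplex [p,q,r] to [q,r] − [p,r] + [p,q]. For instance
  ∂[1,2,3] = [2,3] − [1,3] + [1,2].
This gives a 3×1 integer matrix of rank 1; reducing to Smith normal form yields diagonal entries (1).

Reading off H_k = ker ∂_k / im ∂_{k+1}:

  H_0: rank C_0 − rank ∂_1 = 3 − 2 = 1, and the invariant factors of ∂_1 are all 1, so H_0 ≅ Z.
  H_1: rank ker ∂_1 − rank ∂_2 = (3 − 2) − 1 = 0, and the invariant factors of ∂_2 are all 1, so H_1 ≅ 0.
  H_2: rank ker ∂_2 − rank ∂_3 = (1 − 1) − 0 = 0, and there is no ∂_3, so H_2 ≅ 0.

H_0 ≅ Z,  H_1 = 0,  H_2 = 0.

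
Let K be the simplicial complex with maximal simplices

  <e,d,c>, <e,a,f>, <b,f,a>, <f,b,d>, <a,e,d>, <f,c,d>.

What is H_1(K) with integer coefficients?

H_1 = Z.

We work with the vertex ordering a < b < c < d < e < f. The simplices of K, each written with vertices in increasing order, are:

  0-simplices (6): a, b, c, d, e, f
  1-simplices (12): ab, ad, ae, af, bd, bf, cd, ce, cf, de, df, ef
  2-simplices (6): abf, ade, aef, bdf, cde, cdf

so the chain groups are C_0 ≅ Z^6, C_1 ≅ Z^12, C_2 ≅ Z^6.

∂_1: C_1 → C_0 is given by ∂[p,q] = [q] − [p]. For instance
  ∂ae = e − a.
This gives a 6×12 integer matrix of rank 5; reducing to Smith normal form yields diagonal entries (1,1,1,1,1).

∂_2: C_2 → C_1 sends each 2-simplex [p,q,r] to [q,r] − [p,r] + [p,q]. For instance
  ∂ade = de − ae + ad,
  ∂abf = bf − af + ab.
The resulting 12×6 matrix has rank 6, and its Smith normal form has invariant factors (1,1,1,1,1,1).

Now H_k = ker ∂_k / im ∂_{k+1}, so:

  H_1: rank ker ∂_1 − rank ∂_2 = (12 − 5) − 6 = 1, and the invariant factors of ∂_2 are all 1, so H_1 = Z.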